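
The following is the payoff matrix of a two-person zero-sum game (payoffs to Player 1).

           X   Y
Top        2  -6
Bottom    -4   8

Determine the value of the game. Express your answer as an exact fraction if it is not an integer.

Row minima: Top → -6, Bottom → -4; maximin = -4.
Column maxima: X → 2, Y → 8; minimax = 2.
-4 ≠ 2, so there is no saddle point; optimal play is mixed.
Let Player 1 play Top with probability p. Expected payoff against X: 2p + (-4)(1−p) = 6p − 4; against Y: (-6)p + 8(1−p) = −14p + 8.
Setting these equal: 6p − 4 = −14p + 8 ⇒ 20p = 12 ⇒ p = 3/5, and the value is (6)·(3/5) − 4 = -2/5.
For Player 2: with q = P(X), equating Top's and Bottom's payoffs gives 8q − 6 = −12q + 8 ⇒ q = 7/10.

-2/5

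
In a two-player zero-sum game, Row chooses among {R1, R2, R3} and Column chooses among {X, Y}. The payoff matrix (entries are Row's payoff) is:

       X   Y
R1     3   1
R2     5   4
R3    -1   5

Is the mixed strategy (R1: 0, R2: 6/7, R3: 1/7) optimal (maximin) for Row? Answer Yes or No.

Yes

Against X this mix gives (6/7)·5 + (1/7)·(-1) = 29/7.
Against Y this mix gives (6/7)·4 + (1/7)·5 = 29/7.
All of Column's active replies (X, Y) yield 29/7, and no column does worse for Row. The mix makes Column indifferent and guarantees 29/7, so it is optimal.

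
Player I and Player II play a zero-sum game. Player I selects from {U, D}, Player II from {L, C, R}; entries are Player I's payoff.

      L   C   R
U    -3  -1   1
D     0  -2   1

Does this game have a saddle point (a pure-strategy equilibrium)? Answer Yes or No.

Row minima: U → -3, D → -2; maximin = -2.
Column maxima: L → 0, C → -1, R → 1; minimax = -1.
-2 ≠ -1, so no pure-strategy equilibrium exists.

No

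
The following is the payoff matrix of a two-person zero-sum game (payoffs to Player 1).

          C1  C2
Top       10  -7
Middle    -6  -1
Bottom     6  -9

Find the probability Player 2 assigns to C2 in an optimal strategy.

8/11

Row minima: Top → -7, Middle → -6, Bottom → -9; maximin = -6.
Column maxima: C1 → 10, C2 → -1; minimax = -1.
-6 ≠ -1, so there is no saddle point; optimal play is mixed.
Bottom is strictly dominated by Top, so Player 1 never plays it.
On the remaining 2×2 (Top, Middle vs C1, C2):
Let Player 1 play Top with probability p. Expected payoff against C1: 10p + (-6)(1−p) = 16p − 6; against C2: (-7)p + (-1)(1−p) = −6p − 1.
Setting these equal: 16p − 6 = −6p − 1 ⇒ 22p = 5 ⇒ p = 5/22, and the value is (16)·(5/22) − 6 = -26/11.
For Player 2: with q = P(C1), equating Top's and Middle's payoffs gives 17q − 7 = −5q − 1 ⇒ q = 3/11.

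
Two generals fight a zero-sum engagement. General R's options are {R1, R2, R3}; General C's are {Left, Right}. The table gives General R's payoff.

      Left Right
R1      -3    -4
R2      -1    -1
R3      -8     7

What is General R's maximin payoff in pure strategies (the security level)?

Row minima: R1 → -4, R2 → -1, R3 → -8.
The best of these is -1.

-1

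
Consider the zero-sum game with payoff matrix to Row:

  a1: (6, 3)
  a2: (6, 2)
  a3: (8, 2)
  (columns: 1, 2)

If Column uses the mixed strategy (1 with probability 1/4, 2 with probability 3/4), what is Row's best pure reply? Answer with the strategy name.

Expected payoff of a1: (1/4)·6 + (3/4)·3 = 15/4.
Expected payoff of a2: (1/4)·6 + (3/4)·2 = 3.
Expected payoff of a3: (1/4)·8 + (3/4)·2 = 7/2.
The largest is 15/4, so Row's best response is a1.

a1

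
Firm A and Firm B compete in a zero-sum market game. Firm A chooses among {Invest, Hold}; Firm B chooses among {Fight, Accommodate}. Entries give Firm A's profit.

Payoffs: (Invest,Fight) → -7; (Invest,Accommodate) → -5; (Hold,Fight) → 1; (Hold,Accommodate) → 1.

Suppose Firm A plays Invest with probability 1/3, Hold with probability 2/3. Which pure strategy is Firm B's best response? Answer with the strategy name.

If Firm B plays Fight, Firm A's expected payoff is (1/3)·(-7) + (2/3)·1 = -5/3.
If Firm B plays Accommodate, Firm A's expected payoff is (1/3)·(-5) + (2/3)·1 = -1.
Firm B minimizes Firm A's payoff; the smallest is -5/3, so the best response is Fight.

Fight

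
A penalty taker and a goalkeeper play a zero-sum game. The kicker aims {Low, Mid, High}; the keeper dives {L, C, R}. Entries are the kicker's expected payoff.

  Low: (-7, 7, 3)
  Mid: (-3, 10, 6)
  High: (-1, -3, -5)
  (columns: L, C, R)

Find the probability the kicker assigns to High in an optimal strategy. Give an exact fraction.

9/13

Row minima: Low → -7, Mid → -3, High → -5; maximin = -3.
Column maxima: L → -1, C → 10, R → 6; minimax = -1.
-3 ≠ -1, so there is no saddle point; optimal play is mixed.
Low is strictly dominated by Mid, so the kicker never plays it.
C is strictly dominated by R (it gives the kicker strictly more in every row), so the keeper never plays it.
On the remaining 2×2 (Mid, High vs L, R):
Let the kicker play Mid with probability p. Expected payoff against L: (-3)p + (-1)(1−p) = −2p − 1; against R: 6p + (-5)(1−p) = 11p − 5.
Setting these equal: −2p − 1 = 11p − 5 ⇒ −13p = -4 ⇒ p = 4/13, and the value is (-2)·(4/13) − 1 = -21/13.
For the keeper: with q = P(L), equating Mid's and High's payoffs gives −9q + 6 = 4q − 5 ⇒ q = 11/13.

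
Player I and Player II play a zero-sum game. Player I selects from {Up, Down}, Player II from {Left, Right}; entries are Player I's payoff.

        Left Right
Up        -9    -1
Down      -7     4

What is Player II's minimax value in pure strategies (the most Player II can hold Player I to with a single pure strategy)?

-7

Column maxima: Left → -7, Right → 4.
The smallest of these is -7.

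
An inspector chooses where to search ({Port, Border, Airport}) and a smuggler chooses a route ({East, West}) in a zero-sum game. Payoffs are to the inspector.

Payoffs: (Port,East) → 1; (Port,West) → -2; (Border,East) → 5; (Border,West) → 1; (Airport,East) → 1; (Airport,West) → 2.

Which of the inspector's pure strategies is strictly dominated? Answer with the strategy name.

Port

Border gives a strictly higher payoff than Port against every column: 5 > 1, 1 > -2.
So Port is strictly dominated and the inspector never plays it.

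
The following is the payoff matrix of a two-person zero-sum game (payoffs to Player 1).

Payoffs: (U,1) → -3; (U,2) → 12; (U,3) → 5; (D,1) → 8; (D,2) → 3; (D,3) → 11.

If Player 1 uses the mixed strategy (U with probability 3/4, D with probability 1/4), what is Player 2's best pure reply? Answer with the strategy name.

1

If Player 2 plays 1, Player 1's expected payoff is (3/4)·(-3) + (1/4)·8 = -1/4.
If Player 2 plays 2, Player 1's expected payoff is (3/4)·12 + (1/4)·3 = 39/4.
If Player 2 plays 3, Player 1's expected payoff is (3/4)·5 + (1/4)·11 = 13/2.
Player 2 minimizes Player 1's payoff; the smallest is -1/4, so the best response is 1.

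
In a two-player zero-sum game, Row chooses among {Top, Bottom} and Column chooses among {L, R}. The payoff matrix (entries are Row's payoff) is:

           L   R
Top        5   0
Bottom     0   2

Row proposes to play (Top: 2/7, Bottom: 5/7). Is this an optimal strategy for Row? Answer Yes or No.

Yes

Against L this mix gives (2/7)·5 + (5/7)·0 = 10/7.
Against R this mix gives (2/7)·0 + (5/7)·2 = 10/7.
All of Column's active replies (L, R) yield 10/7, and no column does worse for Row. The mix makes Column indifferent and guarantees 10/7, so it is optimal.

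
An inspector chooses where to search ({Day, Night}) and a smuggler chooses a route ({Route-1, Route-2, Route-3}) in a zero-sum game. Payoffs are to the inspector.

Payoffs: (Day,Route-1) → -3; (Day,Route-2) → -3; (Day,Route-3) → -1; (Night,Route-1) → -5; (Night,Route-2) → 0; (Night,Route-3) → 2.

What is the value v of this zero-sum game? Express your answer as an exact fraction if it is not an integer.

-3

Row minima: Day → -3, Night → -5; maximin = -3.
Column maxima: Route-1 → -3, Route-2 → 0, Route-3 → 2; minimax = -3.
Since maximin = minimax = -3, there is a saddle point and the value is -3.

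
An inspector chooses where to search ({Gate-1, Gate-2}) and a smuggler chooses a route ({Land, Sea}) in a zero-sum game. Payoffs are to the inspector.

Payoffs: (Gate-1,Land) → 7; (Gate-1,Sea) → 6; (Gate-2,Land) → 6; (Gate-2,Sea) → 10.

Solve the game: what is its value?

34/5

Row minima: Gate-1 → 6, Gate-2 → 6; maximin = 6.
Column maxima: Land → 7, Sea → 10; minimax = 7.
6 ≠ 7, so there is no saddle point; optimal play is mixed.
Let the inspector play Gate-1 with probability p. Expected payoff against Land: 7p + 6(1−p) = p + 6; against Sea: 6p + 10(1−p) = −4p + 10.
Setting these equal: p + 6 = −4p + 10 ⇒ 5p = 4 ⇒ p = 4/5, and the value is (1)·(4/5) + 6 = 34/5.
For the smuggler: with q = P(Land), equating Gate-1's and Gate-2's payoffs gives q + 6 = −4q + 10 ⇒ q = 4/5.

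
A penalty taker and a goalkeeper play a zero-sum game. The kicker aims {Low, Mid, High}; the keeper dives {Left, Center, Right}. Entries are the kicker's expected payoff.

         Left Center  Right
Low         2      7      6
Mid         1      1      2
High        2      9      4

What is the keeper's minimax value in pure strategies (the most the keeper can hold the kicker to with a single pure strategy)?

Column maxima: Left → 2, Center → 9, Right → 6.
The smallest of these is 2.

2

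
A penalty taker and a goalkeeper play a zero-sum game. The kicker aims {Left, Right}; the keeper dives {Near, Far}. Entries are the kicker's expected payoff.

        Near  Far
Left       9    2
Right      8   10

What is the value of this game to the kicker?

Row minima: Left → 2, Right → 8; maximin = 8.
Column maxima: Near → 9, Far → 10; minimax = 9.
8 ≠ 9, so there is no saddle point; optimal play is mixed.
Let the kicker play Left with probability p. Expected payoff against Near: 9p + 8(1−p) = p + 8; against Far: 2p + 10(1−p) = −8p + 10.
Setting these equal: p + 8 = −8p + 10 ⇒ 9p = 2 ⇒ p = 2/9, and the value is (1)·(2/9) + 8 = 74/9.
For the keeper: with q = P(Near), equating Left's and Right's payoffs gives 7q + 2 = −2q + 10 ⇒ q = 8/9.

74/9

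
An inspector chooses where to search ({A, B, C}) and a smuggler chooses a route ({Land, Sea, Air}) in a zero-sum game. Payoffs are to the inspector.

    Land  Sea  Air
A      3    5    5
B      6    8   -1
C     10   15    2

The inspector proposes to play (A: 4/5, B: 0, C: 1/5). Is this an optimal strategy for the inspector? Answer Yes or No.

Yes

Against Land this mix gives (4/5)·3 + (1/5)·10 = 22/5.
Against Sea this mix gives (4/5)·5 + (1/5)·15 = 7.
Against Air this mix gives (4/5)·5 + (1/5)·2 = 22/5.
All of the smuggler's active replies (Land, Air) yield 22/5, and no column does worse for the inspector. The mix makes the smuggler indifferent and guarantees 22/5, so it is optimal.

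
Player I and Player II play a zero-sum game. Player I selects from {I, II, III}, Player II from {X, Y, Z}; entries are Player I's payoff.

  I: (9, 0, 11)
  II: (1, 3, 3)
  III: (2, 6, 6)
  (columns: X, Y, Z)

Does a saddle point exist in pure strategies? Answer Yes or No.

No

Row minima: I → 0, II → 1, III → 2; maximin = 2.
Column maxima: X → 9, Y → 6, Z → 11; minimax = 6.
2 ≠ 6, so no pure-strategy equilibrium exists.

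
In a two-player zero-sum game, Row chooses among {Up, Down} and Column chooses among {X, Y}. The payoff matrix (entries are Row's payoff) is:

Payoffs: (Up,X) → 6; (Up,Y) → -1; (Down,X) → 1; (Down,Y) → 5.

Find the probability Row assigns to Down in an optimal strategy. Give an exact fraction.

7/11

Row minima: Up → -1, Down → 1; maximin = 1.
Column maxima: X → 6, Y → 5; minimax = 5.
1 ≠ 5, so there is no saddle point; optimal play is mixed.
Let Row play Up with probability p. Expected payoff against X: 6p + 1(1−p) = 5p + 1; against Y: (-1)p + 5(1−p) = −6p + 5.
Setting these equal: 5p + 1 = −6p + 5 ⇒ 11p = 4 ⇒ p = 4/11, and the value is (5)·(4/11) + 1 = 31/11.
For Column: with q = P(X), equating Up's and Down's payoffs gives 7q − 1 = −4q + 5 ⇒ q = 6/11.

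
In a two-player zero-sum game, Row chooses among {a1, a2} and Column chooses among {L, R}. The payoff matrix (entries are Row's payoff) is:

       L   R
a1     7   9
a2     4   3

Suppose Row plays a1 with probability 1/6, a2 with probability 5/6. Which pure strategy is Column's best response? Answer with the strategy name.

If Column plays L, Row's expected payoff is (1/6)·7 + (5/6)·4 = 9/2.
If Column plays R, Row's expected payoff is (1/6)·9 + (5/6)·3 = 4.
Column minimizes Row's payoff; the smallest is 4, so the best response is R.

R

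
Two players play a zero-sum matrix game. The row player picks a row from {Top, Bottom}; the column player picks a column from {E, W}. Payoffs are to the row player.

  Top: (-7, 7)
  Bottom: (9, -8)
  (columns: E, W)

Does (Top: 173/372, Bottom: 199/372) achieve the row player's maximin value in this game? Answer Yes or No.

No

Against E this mix gives (173/372)·(-7) + (199/372)·9 = 145/93.
Against W this mix gives (173/372)·7 + (199/372)·(-8) = -127/124.
The column player will play W, holding the row player to -127/124. Shifting weight toward the row that does better against W would raise this floor (the equalizing mix achieves 7/31 against both W and E), so the proposed strategy is not optimal.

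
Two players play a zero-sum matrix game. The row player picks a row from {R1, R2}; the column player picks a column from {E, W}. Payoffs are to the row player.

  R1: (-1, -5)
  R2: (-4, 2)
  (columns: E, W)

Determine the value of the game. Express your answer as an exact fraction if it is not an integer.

Row minima: R1 → -5, R2 → -4; maximin = -4.
Column maxima: E → -1, W → 2; minimax = -1.
-4 ≠ -1, so there is no saddle point; optimal play is mixed.
Let the row player play R1 with probability p. Expected payoff against E: (-1)p + (-4)(1−p) = 3p − 4; against W: (-5)p + 2(1−p) = −7p + 2.
Setting these equal: 3p − 4 = −7p + 2 ⇒ 10p = 6 ⇒ p = 3/5, and the value is (3)·(3/5) − 4 = -11/5.
For the column player: with q = P(E), equating R1's and R2's payoffs gives 4q − 5 = −6q + 2 ⇒ q = 7/10.

-11/5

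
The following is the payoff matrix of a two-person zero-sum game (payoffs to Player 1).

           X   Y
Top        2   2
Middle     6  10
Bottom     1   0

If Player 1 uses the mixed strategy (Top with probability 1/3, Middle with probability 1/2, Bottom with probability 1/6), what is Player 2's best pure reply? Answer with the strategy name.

X

If Player 2 plays X, Player 1's expected payoff is (1/3)·2 + (1/2)·6 + (1/6)·1 = 23/6.
If Player 2 plays Y, Player 1's expected payoff is (1/3)·2 + (1/2)·10 + (1/6)·0 = 17/3.
Player 2 minimizes Player 1's payoff; the smallest is 23/6, so the best response is X.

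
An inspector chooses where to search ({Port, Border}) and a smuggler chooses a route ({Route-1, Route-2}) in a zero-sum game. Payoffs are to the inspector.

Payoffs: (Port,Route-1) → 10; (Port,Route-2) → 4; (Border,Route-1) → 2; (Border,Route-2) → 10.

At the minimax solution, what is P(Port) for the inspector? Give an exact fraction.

Row minima: Port → 4, Border → 2; maximin = 4.
Column maxima: Route-1 → 10, Route-2 → 10; minimax = 10.
4 ≠ 10, so there is no saddle point; optimal play is mixed.
Let the inspector play Port with probability p. Expected payoff against Route-1: 10p + 2(1−p) = 8p + 2; against Route-2: 4p + 10(1−p) = −6p + 10.
Setting these equal: 8p + 2 = −6p + 10 ⇒ 14p = 8 ⇒ p = 4/7, and the value is (8)·(4/7) + 2 = 46/7.
For the smuggler: with q = P(Route-1), equating Port's and Border's payoffs gives 6q + 4 = −8q + 10 ⇒ q = 3/7.

4/7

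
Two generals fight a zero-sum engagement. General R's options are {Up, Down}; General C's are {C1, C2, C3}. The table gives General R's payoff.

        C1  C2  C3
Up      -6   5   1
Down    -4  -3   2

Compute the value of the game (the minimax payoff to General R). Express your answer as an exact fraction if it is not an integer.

-4

Row minima: Up → -6, Down → -4; maximin = -4.
Column maxima: C1 → -4, C2 → 5, C3 → 2; minimax = -4.
Since maximin = minimax = -4, there is a saddle point and the value is -4.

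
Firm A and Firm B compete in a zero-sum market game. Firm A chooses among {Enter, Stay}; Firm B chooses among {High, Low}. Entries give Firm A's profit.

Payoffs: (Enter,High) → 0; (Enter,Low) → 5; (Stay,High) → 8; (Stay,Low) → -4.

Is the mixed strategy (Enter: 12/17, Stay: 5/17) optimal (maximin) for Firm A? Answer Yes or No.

Against High this mix gives (12/17)·0 + (5/17)·8 = 40/17.
Against Low this mix gives (12/17)·5 + (5/17)·(-4) = 40/17.
All of Firm B's active replies (High, Low) yield 40/17, and no column does worse for Firm A. The mix makes Firm B indifferent and guarantees 40/17, so it is optimal.

Yes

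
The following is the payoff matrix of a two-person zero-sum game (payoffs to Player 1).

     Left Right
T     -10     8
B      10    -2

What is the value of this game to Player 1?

Row minima: T → -10, B → -2; maximin = -2.
Column maxima: Left → 10, Right → 8; minimax = 8.
-2 ≠ 8, so there is no saddle point; optimal play is mixed.
Let Player 1 play T with probability p. Expected payoff against Left: (-10)p + 10(1−p) = −20p + 10; against Right: 8p + (-2)(1−p) = 10p − 2.
Setting these equal: −20p + 10 = 10p − 2 ⇒ −30p = -12 ⇒ p = 2/5, and the value is (-20)·(2/5) + 10 = 2.
For Player 2: with q = P(Left), equating T's and B's payoffs gives −18q + 8 = 12q − 2 ⇒ q = 1/3.

2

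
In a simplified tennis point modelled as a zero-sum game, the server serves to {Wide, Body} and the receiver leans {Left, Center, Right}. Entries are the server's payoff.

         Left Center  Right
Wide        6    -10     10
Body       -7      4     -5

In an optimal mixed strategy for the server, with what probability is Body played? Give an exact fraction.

Row minima: Wide → -10, Body → -7; maximin = -7.
Column maxima: Left → 6, Center → 4, Right → 10; minimax = 4.
-7 ≠ 4, so there is no saddle point; optimal play is mixed.
Right is strictly dominated by Left (it gives the server strictly more in every row), so the receiver never plays it.
On the remaining 2×2 (Wide, Body vs Left, Center):
Let the server play Wide with probability p. Expected payoff against Left: 6p + (-7)(1−p) = 13p − 7; against Center: (-10)p + 4(1−p) = −14p + 4.
Setting these equal: 13p − 7 = −14p + 4 ⇒ 27p = 11 ⇒ p = 11/27, and the value is (13)·(11/27) − 7 = -46/27.
For the receiver: with q = P(Left), equating Wide's and Body's payoffs gives 16q − 10 = −11q + 4 ⇒ q = 14/27.

16/27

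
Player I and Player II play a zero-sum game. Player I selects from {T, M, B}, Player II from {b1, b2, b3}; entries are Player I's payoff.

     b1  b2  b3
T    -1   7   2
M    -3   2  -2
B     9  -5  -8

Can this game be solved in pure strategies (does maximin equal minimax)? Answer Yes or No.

No

Row minima: T → -1, M → -3, B → -8; maximin = -1.
Column maxima: b1 → 9, b2 → 7, b3 → 2; minimax = 2.
-1 ≠ 2, so no pure-strategy equilibrium exists.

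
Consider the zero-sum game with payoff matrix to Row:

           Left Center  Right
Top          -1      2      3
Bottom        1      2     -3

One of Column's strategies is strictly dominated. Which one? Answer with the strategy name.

Center

Left holds Row's payoff strictly below Center in every row: -1 < 2, 1 < 2.
So Center is strictly dominated for Column.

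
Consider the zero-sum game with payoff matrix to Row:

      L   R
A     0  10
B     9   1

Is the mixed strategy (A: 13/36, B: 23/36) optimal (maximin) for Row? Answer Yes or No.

No

Against L this mix gives (13/36)·0 + (23/36)·9 = 23/4.
Against R this mix gives (13/36)·10 + (23/36)·1 = 17/4.
Column will play R, holding Row to 17/4. Shifting weight toward the row that does better against R would raise this floor (the equalizing mix achieves 5 against both R and L), so the proposed strategy is not optimal.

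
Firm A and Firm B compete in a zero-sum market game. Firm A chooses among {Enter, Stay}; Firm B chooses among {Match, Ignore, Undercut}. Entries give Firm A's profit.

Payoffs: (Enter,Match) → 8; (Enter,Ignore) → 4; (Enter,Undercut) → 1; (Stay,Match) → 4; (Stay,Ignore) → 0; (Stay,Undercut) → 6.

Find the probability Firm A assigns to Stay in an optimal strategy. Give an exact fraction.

Row minima: Enter → 1, Stay → 0; maximin = 1.
Column maxima: Match → 8, Ignore → 4, Undercut → 6; minimax = 4.
1 ≠ 4, so there is no saddle point; optimal play is mixed.
Match is strictly dominated by Ignore (it gives Firm A strictly more in every row), so Firm B never plays it.
On the remaining 2×2 (Enter, Stay vs Ignore, Undercut):
Let Firm A play Enter with probability p. Expected payoff against Ignore: 4p + 0(1−p) = 4p; against Undercut: 1p + 6(1−p) = −5p + 6.
Setting these equal: 4p = −5p + 6 ⇒ 9p = 6 ⇒ p = 2/3, and the value is (4)·(2/3) = 8/3.
For Firm B: with q = P(Ignore), equating Enter's and Stay's payoffs gives 3q + 1 = −6q + 6 ⇒ q = 5/9.

1/3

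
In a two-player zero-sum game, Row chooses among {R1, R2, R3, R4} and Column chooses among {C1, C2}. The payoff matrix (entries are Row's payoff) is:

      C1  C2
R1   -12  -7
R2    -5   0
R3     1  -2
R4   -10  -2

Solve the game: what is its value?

-5/4

Row minima: R1 → -12, R2 → -5, R3 → -2, R4 → -10; maximin = -2.
Column maxima: C1 → 1, C2 → 0; minimax = 0.
-2 ≠ 0, so there is no saddle point; optimal play is mixed.
R1 is strictly dominated by R2, so Row never plays it.
R4 is strictly dominated by R2, so Row never plays it.
On the remaining 2×2 (R2, R3 vs C1, C2):
Let Row play R2 with probability p. Expected payoff against C1: (-5)p + 1(1−p) = −6p + 1; against C2: 0p + (-2)(1−p) = 2p − 2.
Setting these equal: −6p + 1 = 2p − 2 ⇒ −8p = -3 ⇒ p = 3/8, and the value is (-6)·(3/8) + 1 = -5/4.
For Column: with q = P(C1), equating R2's and R3's payoffs gives −5q = 3q − 2 ⇒ q = 1/4.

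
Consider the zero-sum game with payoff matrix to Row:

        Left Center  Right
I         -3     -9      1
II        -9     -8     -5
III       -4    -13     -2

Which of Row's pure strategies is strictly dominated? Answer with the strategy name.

III

I gives a strictly higher payoff than III against every column: -3 > -4, -9 > -13, 1 > -2.
So III is strictly dominated and Row never plays it.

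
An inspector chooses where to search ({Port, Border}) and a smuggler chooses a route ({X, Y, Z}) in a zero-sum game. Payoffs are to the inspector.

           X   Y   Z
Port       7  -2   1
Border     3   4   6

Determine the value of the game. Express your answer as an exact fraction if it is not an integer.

Row minima: Port → -2, Border → 3; maximin = 3.
Column maxima: X → 7, Y → 4, Z → 6; minimax = 4.
3 ≠ 4, so there is no saddle point; optimal play is mixed.
Z is strictly dominated by Y (it gives the inspector strictly more in every row), so the smuggler never plays it.
On the remaining 2×2 (Port, Border vs X, Y):
Let the inspector play Port with probability p. Expected payoff against X: 7p + 3(1−p) = 4p + 3; against Y: (-2)p + 4(1−p) = −6p + 4.
Setting these equal: 4p + 3 = −6p + 4 ⇒ 10p = 1 ⇒ p = 1/10, and the value is (4)·(1/10) + 3 = 17/5.
For the smuggler: with q = P(X), equating Port's and Border's payoffs gives 9q − 2 = −q + 4 ⇒ q = 3/5.

17/5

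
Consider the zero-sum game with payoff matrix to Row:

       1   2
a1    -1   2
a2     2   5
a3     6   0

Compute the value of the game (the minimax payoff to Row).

Row minima: a1 → -1, a2 → 2, a3 → 0; maximin = 2.
Column maxima: 1 → 6, 2 → 5; minimax = 5.
2 ≠ 5, so there is no saddle point; optimal play is mixed.
a1 is strictly dominated by a2, so Row never plays it.
On the remaining 2×2 (a2, a3 vs 1, 2):
Let Row play a2 with probability p. Expected payoff against 1: 2p + 6(1−p) = −4p + 6; against 2: 5p + 0(1−p) = 5p.
Setting these equal: −4p + 6 = 5p ⇒ −9p = -6 ⇒ p = 2/3, and the value is (-4)·(2/3) + 6 = 10/3.
For Column: with q = P(1), equating a2's and a3's payoffs gives −3q + 5 = 6q ⇒ q = 5/9.

10/3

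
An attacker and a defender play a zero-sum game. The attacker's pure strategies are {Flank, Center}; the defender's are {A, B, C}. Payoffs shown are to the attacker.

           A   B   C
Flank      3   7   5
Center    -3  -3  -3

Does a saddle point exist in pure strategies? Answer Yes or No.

Yes

Row minima: Flank → 3, Center → -3; maximin = 3.
Column maxima: A → 3, B → 7, C → 5; minimax = 3.
maximin = minimax = 3, so a saddle point exists.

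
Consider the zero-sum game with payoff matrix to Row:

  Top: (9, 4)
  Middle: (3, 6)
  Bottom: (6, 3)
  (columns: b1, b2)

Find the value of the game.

21/4

Row minima: Top → 4, Middle → 3, Bottom → 3; maximin = 4.
Column maxima: b1 → 9, b2 → 6; minimax = 6.
4 ≠ 6, so there is no saddle point; optimal play is mixed.
Bottom is strictly dominated by Top, so Row never plays it.
On the remaining 2×2 (Top, Middle vs b1, b2):
Let Row play Top with probability p. Expected payoff against b1: 9p + 3(1−p) = 6p + 3; against b2: 4p + 6(1−p) = −2p + 6.
Setting these equal: 6p + 3 = −2p + 6 ⇒ 8p = 3 ⇒ p = 3/8, and the value is (6)·(3/8) + 3 = 21/4.
For Column: with q = P(b1), equating Top's and Middle's payoffs gives 5q + 4 = −3q + 6 ⇒ q = 1/4.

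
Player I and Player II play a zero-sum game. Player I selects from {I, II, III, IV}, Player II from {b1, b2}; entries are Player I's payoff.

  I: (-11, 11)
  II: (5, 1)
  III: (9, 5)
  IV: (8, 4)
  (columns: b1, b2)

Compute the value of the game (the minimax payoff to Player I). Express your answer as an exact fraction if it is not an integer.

77/13

Row minima: I → -11, II → 1, III → 5, IV → 4; maximin = 5.
Column maxima: b1 → 9, b2 → 11; minimax = 9.
5 ≠ 9, so there is no saddle point; optimal play is mixed.
II is strictly dominated by III, so Player I never plays it.
IV is strictly dominated by III, so Player I never plays it.
On the remaining 2×2 (I, III vs b1, b2):
Let Player I play I with probability p. Expected payoff against b1: (-11)p + 9(1−p) = −20p + 9; against b2: 11p + 5(1−p) = 6p + 5.
Setting these equal: −20p + 9 = 6p + 5 ⇒ −26p = -4 ⇒ p = 2/13, and the value is (-20)·(2/13) + 9 = 77/13.
For Player II: with q = P(b1), equating I's and III's payoffs gives −22q + 11 = 4q + 5 ⇒ q = 3/13.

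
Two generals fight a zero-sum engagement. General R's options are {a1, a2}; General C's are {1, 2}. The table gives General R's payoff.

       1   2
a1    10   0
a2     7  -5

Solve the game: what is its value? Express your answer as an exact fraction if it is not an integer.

0

Row minima: a1 → 0, a2 → -5; maximin = 0.
Column maxima: 1 → 10, 2 → 0; minimax = 0.
Since maximin = minimax = 0, there is a saddle point and the value is 0.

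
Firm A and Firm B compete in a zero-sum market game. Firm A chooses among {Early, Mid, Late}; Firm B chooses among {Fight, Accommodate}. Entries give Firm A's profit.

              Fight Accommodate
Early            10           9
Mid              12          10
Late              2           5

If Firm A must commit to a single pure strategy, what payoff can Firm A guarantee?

10

Row minima: Early → 9, Mid → 10, Late → 2.
The best of these is 10.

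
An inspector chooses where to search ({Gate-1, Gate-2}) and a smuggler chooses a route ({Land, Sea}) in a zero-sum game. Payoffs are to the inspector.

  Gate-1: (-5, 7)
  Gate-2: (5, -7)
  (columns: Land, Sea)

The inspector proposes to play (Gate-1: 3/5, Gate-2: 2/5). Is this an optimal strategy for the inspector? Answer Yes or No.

Against Land this mix gives (3/5)·(-5) + (2/5)·5 = -1.
Against Sea this mix gives (3/5)·7 + (2/5)·(-7) = 7/5.
The smuggler will play Land, holding the inspector to -1. Shifting weight toward the row that does better against Land would raise this floor (the equalizing mix achieves 0 against both Land and Sea), so the proposed strategy is not optimal.

No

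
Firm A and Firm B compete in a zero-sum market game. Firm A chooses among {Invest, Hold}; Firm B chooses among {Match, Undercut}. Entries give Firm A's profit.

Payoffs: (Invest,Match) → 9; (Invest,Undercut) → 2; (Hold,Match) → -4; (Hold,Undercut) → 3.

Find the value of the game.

Row minima: Invest → 2, Hold → -4; maximin = 2.
Column maxima: Match → 9, Undercut → 3; minimax = 3.
2 ≠ 3, so there is no saddle point; optimal play is mixed.
Let Firm A play Invest with probability p. Expected payoff against Match: 9p + (-4)(1−p) = 13p − 4; against Undercut: 2p + 3(1−p) = −p + 3.
Setting these equal: 13p − 4 = −p + 3 ⇒ 14p = 7 ⇒ p = 1/2, and the value is (13)·(1/2) − 4 = 5/2.
For Firm B: with q = P(Match), equating Invest's and Hold's payoffs gives 7q + 2 = −7q + 3 ⇒ q = 1/14.

5/2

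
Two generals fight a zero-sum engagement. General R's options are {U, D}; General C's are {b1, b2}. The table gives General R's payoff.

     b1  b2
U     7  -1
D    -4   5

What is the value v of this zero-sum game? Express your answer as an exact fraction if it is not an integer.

Row minima: U → -1, D → -4; maximin = -1.
Column maxima: b1 → 7, b2 → 5; minimax = 5.
-1 ≠ 5, so there is no saddle point; optimal play is mixed.
Let General R play U with probability p. Expected payoff against b1: 7p + (-4)(1−p) = 11p − 4; against b2: (-1)p + 5(1−p) = −6p + 5.
Setting these equal: 11p − 4 = −6p + 5 ⇒ 17p = 9 ⇒ p = 9/17, and the value is (11)·(9/17) − 4 = 31/17.
For General C: with q = P(b1), equating U's and D's payoffs gives 8q − 1 = −9q + 5 ⇒ q = 6/17.

31/17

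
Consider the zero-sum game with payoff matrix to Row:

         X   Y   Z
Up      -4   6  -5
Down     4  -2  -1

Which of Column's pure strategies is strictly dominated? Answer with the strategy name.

Z holds Row's payoff strictly below X in every row: -5 < -4, -1 < 4.
So X is strictly dominated for Column.

X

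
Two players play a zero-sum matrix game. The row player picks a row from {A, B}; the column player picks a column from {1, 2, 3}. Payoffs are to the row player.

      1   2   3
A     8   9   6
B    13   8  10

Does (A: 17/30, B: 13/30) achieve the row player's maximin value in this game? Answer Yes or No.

Against 1 this mix gives (17/30)·8 + (13/30)·13 = 61/6.
Against 2 this mix gives (17/30)·9 + (13/30)·8 = 257/30.
Against 3 this mix gives (17/30)·6 + (13/30)·10 = 116/15.
The column player will play 3, holding the row player to 116/15. Shifting weight toward the row that does better against 3 would raise this floor (the equalizing mix achieves 42/5 against both 3 and 2), so the proposed strategy is not optimal.

No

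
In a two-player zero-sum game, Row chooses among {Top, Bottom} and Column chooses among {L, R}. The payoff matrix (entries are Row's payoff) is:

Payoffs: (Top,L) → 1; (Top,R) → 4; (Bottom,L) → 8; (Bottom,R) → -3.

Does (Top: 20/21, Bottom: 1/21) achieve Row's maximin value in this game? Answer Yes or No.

Against L this mix gives (20/21)·1 + (1/21)·8 = 4/3.
Against R this mix gives (20/21)·4 + (1/21)·(-3) = 11/3.
Column will play L, holding Row to 4/3. Shifting weight toward the row that does better against L would raise this floor (the equalizing mix achieves 5/2 against both L and R), so the proposed strategy is not optimal.

No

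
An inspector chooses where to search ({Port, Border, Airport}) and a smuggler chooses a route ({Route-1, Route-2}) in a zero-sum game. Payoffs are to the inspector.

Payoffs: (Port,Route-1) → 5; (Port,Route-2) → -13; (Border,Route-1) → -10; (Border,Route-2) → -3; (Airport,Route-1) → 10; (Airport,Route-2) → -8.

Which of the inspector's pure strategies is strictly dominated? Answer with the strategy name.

Port

Airport gives a strictly higher payoff than Port against every column: 10 > 5, -8 > -13.
So Port is strictly dominated and the inspector never plays it.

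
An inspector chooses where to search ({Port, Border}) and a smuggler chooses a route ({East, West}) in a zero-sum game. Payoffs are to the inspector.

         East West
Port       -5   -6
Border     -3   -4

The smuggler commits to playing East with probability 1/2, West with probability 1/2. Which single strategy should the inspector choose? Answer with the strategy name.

Expected payoff of Port: (1/2)·(-5) + (1/2)·(-6) = -11/2.
Expected payoff of Border: (1/2)·(-3) + (1/2)·(-4) = -7/2.
The largest is -7/2, so the inspector's best response is Border.

Border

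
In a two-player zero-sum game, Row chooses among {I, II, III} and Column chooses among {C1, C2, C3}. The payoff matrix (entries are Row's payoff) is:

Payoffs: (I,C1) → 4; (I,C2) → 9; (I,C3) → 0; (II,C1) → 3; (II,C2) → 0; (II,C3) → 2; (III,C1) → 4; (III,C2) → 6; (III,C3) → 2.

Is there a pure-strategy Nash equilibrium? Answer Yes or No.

Yes

Row minima: I → 0, II → 0, III → 2; maximin = 2.
Column maxima: C1 → 4, C2 → 9, C3 → 2; minimax = 2.
maximin = minimax = 2, so a saddle point exists.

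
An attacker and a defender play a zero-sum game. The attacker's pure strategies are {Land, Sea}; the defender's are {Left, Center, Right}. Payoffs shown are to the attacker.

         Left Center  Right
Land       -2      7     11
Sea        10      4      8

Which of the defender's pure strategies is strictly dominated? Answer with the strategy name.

Right

Center holds the attacker's payoff strictly below Right in every row: 7 < 11, 4 < 8.
So Right is strictly dominated for the defender.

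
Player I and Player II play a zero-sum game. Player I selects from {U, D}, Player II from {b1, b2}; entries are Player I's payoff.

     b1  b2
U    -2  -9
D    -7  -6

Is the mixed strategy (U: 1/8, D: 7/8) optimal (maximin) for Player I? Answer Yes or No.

Yes

Against b1 this mix gives (1/8)·(-2) + (7/8)·(-7) = -51/8.
Against b2 this mix gives (1/8)·(-9) + (7/8)·(-6) = -51/8.
All of Player II's active replies (b1, b2) yield -51/8, and no column does worse for Player I. The mix makes Player II indifferent and guarantees -51/8, so it is optimal.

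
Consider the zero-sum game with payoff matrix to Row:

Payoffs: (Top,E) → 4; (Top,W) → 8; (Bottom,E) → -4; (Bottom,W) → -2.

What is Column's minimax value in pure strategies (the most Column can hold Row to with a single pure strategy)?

4

Column maxima: E → 4, W → 8.
The smallest of these is 4.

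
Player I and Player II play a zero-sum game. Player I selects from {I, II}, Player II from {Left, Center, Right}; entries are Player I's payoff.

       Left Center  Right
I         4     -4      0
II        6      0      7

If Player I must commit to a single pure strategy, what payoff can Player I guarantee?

0

Row minima: I → -4, II → 0.
The best of these is 0.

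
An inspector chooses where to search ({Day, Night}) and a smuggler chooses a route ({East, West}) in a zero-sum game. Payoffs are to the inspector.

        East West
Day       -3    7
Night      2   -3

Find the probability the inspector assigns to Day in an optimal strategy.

1/3

Row minima: Day → -3, Night → -3; maximin = -3.
Column maxima: East → 2, West → 7; minimax = 2.
-3 ≠ 2, so there is no saddle point; optimal play is mixed.
Let the inspector play Day with probability p. Expected payoff against East: (-3)p + 2(1−p) = −5p + 2; against West: 7p + (-3)(1−p) = 10p − 3.
Setting these equal: −5p + 2 = 10p − 3 ⇒ −15p = -5 ⇒ p = 1/3, and the value is (-5)·(1/3) + 2 = 1/3.
For the smuggler: with q = P(East), equating Day's and Night's payoffs gives −10q + 7 = 5q − 3 ⇒ q = 2/3.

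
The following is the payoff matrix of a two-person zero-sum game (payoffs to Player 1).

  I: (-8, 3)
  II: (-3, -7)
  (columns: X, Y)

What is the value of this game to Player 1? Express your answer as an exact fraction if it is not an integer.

Row minima: I → -8, II → -7; maximin = -7.
Column maxima: X → -3, Y → 3; minimax = -3.
-7 ≠ -3, so there is no saddle point; optimal play is mixed.
Let Player 1 play I with probability p. Expected payoff against X: (-8)p + (-3)(1−p) = −5p − 3; against Y: 3p + (-7)(1−p) = 10p − 7.
Setting these equal: −5p − 3 = 10p − 7 ⇒ −15p = -4 ⇒ p = 4/15, and the value is (-5)·(4/15) − 3 = -13/3.
For Player 2: with q = P(X), equating I's and II's payoffs gives −11q + 3 = 4q − 7 ⇒ q = 2/3.

-13/3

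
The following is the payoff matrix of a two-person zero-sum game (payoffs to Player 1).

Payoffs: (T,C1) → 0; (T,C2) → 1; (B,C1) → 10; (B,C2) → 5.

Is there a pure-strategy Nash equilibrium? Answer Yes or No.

Row minima: T → 0, B → 5; maximin = 5.
Column maxima: C1 → 10, C2 → 5; minimax = 5.
maximin = minimax = 5, so a saddle point exists.

Yes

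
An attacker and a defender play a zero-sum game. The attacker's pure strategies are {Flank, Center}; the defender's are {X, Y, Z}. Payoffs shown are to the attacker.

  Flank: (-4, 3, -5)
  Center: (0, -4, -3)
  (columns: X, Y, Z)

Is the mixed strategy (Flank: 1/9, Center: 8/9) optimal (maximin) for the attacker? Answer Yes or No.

Against X this mix gives (1/9)·(-4) + (8/9)·0 = -4/9.
Against Y this mix gives (1/9)·3 + (8/9)·(-4) = -29/9.
Against Z this mix gives (1/9)·(-5) + (8/9)·(-3) = -29/9.
All of the defender's active replies (Y, Z) yield -29/9, and no column does worse for the attacker. The mix makes the defender indifferent and guarantees -29/9, so it is optimal.

Yes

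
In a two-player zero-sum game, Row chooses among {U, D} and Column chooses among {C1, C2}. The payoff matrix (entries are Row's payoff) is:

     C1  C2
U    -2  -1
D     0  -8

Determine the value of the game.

-16/9

Row minima: U → -2, D → -8; maximin = -2.
Column maxima: C1 → 0, C2 → -1; minimax = -1.
-2 ≠ -1, so there is no saddle point; optimal play is mixed.
Let Row play U with probability p. Expected payoff against C1: (-2)p + 0(1−p) = −2p; against C2: (-1)p + (-8)(1−p) = 7p − 8.
Setting these equal: −2p = 7p − 8 ⇒ −9p = -8 ⇒ p = 8/9, and the value is (-2)·(8/9) = -16/9.
For Column: with q = P(C1), equating U's and D's payoffs gives −q − 1 = 8q − 8 ⇒ q = 7/9.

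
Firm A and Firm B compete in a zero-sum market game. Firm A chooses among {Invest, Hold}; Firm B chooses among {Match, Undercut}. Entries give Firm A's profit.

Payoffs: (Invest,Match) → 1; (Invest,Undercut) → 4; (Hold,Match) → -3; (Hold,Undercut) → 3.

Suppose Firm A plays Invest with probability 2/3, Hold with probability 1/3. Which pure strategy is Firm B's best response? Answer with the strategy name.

If Firm B plays Match, Firm A's expected payoff is (2/3)·1 + (1/3)·(-3) = -1/3.
If Firm B plays Undercut, Firm A's expected payoff is (2/3)·4 + (1/3)·3 = 11/3.
Firm B minimizes Firm A's payoff; the smallest is -1/3, so the best response is Match.

Match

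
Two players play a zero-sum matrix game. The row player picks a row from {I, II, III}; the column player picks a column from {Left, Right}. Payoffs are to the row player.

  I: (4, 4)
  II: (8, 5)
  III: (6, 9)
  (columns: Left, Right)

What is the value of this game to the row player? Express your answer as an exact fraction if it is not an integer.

Row minima: I → 4, II → 5, III → 6; maximin = 6.
Column maxima: Left → 8, Right → 9; minimax = 8.
6 ≠ 8, so there is no saddle point; optimal play is mixed.
I is strictly dominated by II, so the row player never plays it.
On the remaining 2×2 (II, III vs Left, Right):
Let the row player play II with probability p. Expected payoff against Left: 8p + 6(1−p) = 2p + 6; against Right: 5p + 9(1−p) = −4p + 9.
Setting these equal: 2p + 6 = −4p + 9 ⇒ 6p = 3 ⇒ p = 1/2, and the value is (2)·(1/2) + 6 = 7.
For the column player: with q = P(Left), equating II's and III's payoffs gives 3q + 5 = −3q + 9 ⇒ q = 2/3.

7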